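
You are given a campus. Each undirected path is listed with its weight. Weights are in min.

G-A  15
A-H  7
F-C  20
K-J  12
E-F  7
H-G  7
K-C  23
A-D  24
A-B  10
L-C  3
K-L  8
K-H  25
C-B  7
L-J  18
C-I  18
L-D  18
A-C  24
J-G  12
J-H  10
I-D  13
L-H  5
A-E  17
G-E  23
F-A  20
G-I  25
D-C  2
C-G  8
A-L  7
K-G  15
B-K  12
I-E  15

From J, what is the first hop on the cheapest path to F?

H

Candidate routes:
J–H–A–F: 10+7+20 = 37
J–H–L–C–F: 10+5+3+20 = 38
The minimum is 37 min via J–H–A–F.
So from J the first move is to H.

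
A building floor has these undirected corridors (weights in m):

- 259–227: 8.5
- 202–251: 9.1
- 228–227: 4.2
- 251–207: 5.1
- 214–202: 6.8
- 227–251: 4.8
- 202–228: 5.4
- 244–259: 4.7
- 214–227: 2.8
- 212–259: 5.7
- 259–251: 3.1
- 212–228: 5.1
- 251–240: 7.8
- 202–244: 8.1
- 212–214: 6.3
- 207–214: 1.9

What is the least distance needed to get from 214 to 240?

Settle nodes by increasing distance from 214:
214: 0
207: 1.9  (via 214)
227: 2.8  (via 214)
212: 6.3  (via 214)
202: 6.8  (via 214)
228: 7  (via 227)
251: 7  (via 207)
259: 10.1  (via 251)
244: 14.8  (via 259)
240: 14.8  (via 251)
Shortest route: 214 → 207 → 251 → 240 = 14.8 m.

14.8 m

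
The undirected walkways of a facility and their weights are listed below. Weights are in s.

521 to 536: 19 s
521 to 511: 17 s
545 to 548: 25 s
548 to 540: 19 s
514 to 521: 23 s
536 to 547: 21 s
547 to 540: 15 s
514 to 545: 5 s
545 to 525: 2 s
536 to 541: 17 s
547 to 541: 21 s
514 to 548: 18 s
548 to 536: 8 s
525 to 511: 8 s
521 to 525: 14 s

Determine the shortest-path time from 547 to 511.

57 s

Running Dijkstra from 547:
547: 0
540: 15  (via 547)
541: 21  (via 547)
536: 21  (via 547)
548: 29  (via 536)
521: 40  (via 536)
514: 47  (via 548)
545: 52  (via 514)
525: 54  (via 521)
511: 57  (via 521)
Shortest route: 547 → 536 → 521 → 511 = 57 s.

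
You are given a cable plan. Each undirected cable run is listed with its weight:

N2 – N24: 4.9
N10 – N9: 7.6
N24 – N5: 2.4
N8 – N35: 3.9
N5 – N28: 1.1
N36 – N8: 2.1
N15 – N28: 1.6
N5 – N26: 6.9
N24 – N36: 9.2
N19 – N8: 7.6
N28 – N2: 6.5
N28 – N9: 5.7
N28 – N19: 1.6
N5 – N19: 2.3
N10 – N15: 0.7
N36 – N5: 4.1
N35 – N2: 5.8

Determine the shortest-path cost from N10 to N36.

7.5

Candidate routes:
N10 - N15 - N28 - N5 - N36: 0.7+1.6+1.1+4.1 = 7.5
N10 - N15 - N28 - N19 - N5 - N36: 0.7+1.6+1.6+2.3+4.1 = 10.3
Cheapest is N10 - N15 - N28 - N5 - N36 at 7.5.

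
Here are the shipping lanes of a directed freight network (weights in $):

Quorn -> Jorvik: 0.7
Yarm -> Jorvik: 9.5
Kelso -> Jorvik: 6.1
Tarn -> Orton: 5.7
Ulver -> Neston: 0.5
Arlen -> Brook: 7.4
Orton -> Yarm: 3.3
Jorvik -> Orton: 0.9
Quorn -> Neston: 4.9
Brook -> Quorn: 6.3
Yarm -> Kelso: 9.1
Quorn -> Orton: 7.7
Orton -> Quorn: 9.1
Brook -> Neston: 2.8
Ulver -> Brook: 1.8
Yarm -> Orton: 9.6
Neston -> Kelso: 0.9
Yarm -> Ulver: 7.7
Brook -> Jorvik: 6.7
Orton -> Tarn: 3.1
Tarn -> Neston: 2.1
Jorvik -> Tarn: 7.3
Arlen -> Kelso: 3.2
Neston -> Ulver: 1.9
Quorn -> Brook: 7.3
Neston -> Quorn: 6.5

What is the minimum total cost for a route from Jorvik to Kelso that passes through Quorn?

$15.8

Shortest Jorvik→Quorn: Jorvik–Orton–Quorn = 10
Best Quorn to Kelso: Quorn–Neston–Kelso costing 5.8
Total via Quorn: 10 + 5.8 = $15.8.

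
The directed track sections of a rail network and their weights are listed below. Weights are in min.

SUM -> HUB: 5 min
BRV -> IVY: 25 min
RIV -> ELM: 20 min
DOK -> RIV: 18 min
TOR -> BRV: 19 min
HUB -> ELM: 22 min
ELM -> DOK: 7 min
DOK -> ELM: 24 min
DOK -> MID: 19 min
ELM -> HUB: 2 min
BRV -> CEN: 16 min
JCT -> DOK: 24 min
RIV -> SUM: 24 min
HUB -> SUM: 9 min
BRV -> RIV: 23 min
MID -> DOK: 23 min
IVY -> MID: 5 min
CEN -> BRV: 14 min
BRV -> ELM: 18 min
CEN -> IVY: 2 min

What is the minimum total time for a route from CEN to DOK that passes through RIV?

64 min

Shortest CEN→RIV: CEN–BRV–RIV = 37
Best RIV to DOK: RIV–ELM–DOK costing 27
Total via RIV: 37 + 27 = 64 min.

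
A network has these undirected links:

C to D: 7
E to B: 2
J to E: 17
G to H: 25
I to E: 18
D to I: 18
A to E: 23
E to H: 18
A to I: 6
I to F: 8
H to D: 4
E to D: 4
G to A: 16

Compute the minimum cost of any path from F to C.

Compare a few routes:
F - I - E - D - C: 8+18+4+7 = 37
F - I - D - C: 8+18+7 = 33
The minimum is 33 via F - I - D - C.

33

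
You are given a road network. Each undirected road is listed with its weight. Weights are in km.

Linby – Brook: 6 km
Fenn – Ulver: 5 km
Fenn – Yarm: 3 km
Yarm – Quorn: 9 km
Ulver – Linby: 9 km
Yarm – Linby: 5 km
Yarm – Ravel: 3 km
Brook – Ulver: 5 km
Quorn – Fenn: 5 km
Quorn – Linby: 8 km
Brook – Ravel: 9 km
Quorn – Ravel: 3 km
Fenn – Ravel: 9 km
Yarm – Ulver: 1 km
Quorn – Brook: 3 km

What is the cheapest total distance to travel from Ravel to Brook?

Compare a few routes:
Ravel–Brook: 9 = 9
Ravel–Quorn–Brook: 3+3 = 6
Ravel–Yarm–Ulver–Brook: 3+1+5 = 9
The minimum is 6 km via Ravel–Quorn–Brook.

6 km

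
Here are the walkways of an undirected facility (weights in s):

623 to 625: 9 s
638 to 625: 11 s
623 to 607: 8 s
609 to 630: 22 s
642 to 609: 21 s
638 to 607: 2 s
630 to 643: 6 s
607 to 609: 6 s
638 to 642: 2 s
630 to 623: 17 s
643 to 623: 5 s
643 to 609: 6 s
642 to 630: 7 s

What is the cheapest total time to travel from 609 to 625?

19 s

Candidate routes:
609 - 607 - 638 - 625: 6+2+11 = 19
609 - 643 - 623 - 625: 6+5+9 = 20
Cheapest is 609 - 607 - 638 - 625 at 19 s.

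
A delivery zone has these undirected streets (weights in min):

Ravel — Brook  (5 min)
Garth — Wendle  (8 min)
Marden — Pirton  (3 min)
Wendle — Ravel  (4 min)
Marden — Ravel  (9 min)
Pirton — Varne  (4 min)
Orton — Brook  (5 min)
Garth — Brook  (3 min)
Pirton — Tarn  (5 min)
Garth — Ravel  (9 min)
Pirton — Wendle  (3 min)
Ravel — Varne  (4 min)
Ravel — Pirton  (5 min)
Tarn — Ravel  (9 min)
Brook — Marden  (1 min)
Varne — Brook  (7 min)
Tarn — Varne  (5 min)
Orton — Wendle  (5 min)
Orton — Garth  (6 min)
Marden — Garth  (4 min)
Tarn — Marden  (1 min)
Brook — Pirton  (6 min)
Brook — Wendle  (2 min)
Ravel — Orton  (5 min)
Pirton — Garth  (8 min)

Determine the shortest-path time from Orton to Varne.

9 min

Running Dijkstra from Orton:
Orton: 0
Ravel: 5  (via Orton)
Brook: 5  (via Orton)
Wendle: 5  (via Orton)
Marden: 6  (via Brook)
Garth: 6  (via Orton)
Tarn: 7  (via Marden)
Pirton: 8  (via Wendle)
Varne: 9  (via Ravel)
Shortest route: Orton–Ravel–Varne = 9 min.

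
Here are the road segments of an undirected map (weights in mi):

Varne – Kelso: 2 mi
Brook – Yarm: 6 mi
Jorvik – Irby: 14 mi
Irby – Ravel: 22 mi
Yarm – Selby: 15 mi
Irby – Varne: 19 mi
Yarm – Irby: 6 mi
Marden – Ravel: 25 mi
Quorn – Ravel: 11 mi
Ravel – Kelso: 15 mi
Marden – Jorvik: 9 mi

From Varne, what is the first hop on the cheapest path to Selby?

Compare a few routes:
Varne - Irby - Yarm - Selby: 19+6+15 = 40
Varne - Kelso - Ravel - Marden - Jorvik - Irby - Yarm - Selby: 2+15+25+9+14+6+15 = 86
Varne - Kelso - Ravel - Irby - Yarm - Selby: 2+15+22+6+15 = 60
Cheapest is Varne - Irby - Yarm - Selby at 40 mi.
So from Varne the first move is to Irby.

Irby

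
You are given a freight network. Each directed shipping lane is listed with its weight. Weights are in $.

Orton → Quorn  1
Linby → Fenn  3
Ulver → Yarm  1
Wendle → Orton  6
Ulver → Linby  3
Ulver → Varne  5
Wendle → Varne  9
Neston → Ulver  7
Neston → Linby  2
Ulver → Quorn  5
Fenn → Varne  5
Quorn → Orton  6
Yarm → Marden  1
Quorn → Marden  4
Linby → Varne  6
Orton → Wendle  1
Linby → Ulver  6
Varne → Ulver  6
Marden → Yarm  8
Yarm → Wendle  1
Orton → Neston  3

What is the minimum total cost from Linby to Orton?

$14

Compare a few routes:
Linby–Ulver–Quorn–Orton: 6+5+6 = 17
Linby–Varne–Ulver–Yarm–Wendle–Orton: 6+6+1+1+6 = 20
Linby–Ulver–Yarm–Wendle–Orton: 6+1+1+6 = 14
Cheapest is Linby–Ulver–Yarm–Wendle–Orton at $14.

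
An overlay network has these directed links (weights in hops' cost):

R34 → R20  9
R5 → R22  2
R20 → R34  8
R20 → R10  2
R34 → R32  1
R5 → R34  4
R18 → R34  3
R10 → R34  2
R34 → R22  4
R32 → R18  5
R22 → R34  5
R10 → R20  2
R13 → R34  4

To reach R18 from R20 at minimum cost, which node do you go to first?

Compare a few routes:
R20 → R34 → R32 → R18: 8+1+5 = 14
R20 → R10 → R34 → R32 → R18: 2+2+1+5 = 10
Cheapest is R20 → R10 → R34 → R32 → R18 at 10 hops' cost.
So from R20 the first move is to R10.

R10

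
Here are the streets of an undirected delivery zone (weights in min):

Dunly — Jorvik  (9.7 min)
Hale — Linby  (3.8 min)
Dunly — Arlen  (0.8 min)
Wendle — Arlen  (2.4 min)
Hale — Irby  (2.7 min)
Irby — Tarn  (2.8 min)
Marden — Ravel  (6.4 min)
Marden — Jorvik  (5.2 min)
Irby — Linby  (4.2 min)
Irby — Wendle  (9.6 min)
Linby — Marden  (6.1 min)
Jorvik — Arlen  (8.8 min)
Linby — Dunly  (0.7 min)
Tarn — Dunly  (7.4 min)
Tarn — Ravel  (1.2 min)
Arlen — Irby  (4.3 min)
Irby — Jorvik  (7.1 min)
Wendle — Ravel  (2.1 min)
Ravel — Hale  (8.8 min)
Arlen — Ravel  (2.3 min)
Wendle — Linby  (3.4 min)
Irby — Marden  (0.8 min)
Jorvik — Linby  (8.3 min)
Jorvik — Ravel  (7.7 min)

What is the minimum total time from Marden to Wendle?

6.9 min

Enumerating some paths:
Marden - Irby - Linby - Wendle: 0.8+4.2+3.4 = 8.4
Marden - Irby - Tarn - Ravel - Wendle: 0.8+2.8+1.2+2.1 = 6.9
Marden - Irby - Arlen - Wendle: 0.8+4.3+2.4 = 7.5
Cheapest is Marden - Irby - Tarn - Ravel - Wendle at 6.9 min.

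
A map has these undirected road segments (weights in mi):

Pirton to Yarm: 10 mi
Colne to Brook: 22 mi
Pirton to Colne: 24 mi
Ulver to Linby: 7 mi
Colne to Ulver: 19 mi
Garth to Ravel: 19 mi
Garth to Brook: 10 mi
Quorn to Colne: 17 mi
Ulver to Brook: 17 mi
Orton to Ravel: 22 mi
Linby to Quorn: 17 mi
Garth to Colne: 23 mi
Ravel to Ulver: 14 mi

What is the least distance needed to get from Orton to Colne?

Settle nodes by increasing distance from Orton:
Orton: 0
Ravel: 22  (via Orton)
Ulver: 36  (via Ravel)
Garth: 41  (via Ravel)
Linby: 43  (via Ulver)
Brook: 51  (via Garth)
Colne: 55  (via Ulver)
Shortest route: Orton → Ravel → Ulver → Colne = 55 mi.

55 mi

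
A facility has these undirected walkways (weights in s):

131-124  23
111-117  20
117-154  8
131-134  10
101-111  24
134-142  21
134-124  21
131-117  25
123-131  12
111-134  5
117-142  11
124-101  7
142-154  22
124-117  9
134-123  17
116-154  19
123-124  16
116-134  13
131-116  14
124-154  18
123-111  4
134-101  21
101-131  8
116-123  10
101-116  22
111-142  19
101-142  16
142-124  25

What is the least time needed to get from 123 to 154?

29 s

Running Dijkstra from 123:
123: 0
111: 4  (via 123)
134: 9  (via 111)
116: 10  (via 123)
131: 12  (via 123)
124: 16  (via 123)
101: 20  (via 131)
142: 23  (via 111)
117: 24  (via 111)
154: 29  (via 116)
Shortest route: 123–116–154 = 29 s.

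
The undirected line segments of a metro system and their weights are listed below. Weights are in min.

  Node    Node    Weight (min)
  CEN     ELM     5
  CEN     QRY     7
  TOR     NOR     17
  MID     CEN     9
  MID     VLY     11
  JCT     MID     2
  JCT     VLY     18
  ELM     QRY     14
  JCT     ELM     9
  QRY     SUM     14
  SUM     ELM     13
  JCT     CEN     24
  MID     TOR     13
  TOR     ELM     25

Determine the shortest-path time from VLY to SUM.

Shortest distances from VLY:
VLY: 0
MID: 11  (via VLY)
JCT: 13  (via MID)
CEN: 20  (via MID)
ELM: 22  (via JCT)
TOR: 24  (via MID)
QRY: 27  (via CEN)
SUM: 35  (via ELM)
Shortest route: VLY–MID–JCT–ELM–SUM = 35 min.

35 min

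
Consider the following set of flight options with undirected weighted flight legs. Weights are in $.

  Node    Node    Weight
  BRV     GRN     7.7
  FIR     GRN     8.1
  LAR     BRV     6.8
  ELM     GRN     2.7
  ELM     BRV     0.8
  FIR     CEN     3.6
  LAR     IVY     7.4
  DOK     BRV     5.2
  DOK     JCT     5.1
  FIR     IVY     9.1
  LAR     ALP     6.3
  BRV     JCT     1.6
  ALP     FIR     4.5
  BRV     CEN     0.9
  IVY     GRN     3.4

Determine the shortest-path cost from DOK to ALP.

$14.2

Settle nodes by increasing distance from DOK:
DOK: 0
JCT: 5.1  (via DOK)
BRV: 5.2  (via DOK)
ELM: 6  (via BRV)
CEN: 6.1  (via BRV)
GRN: 8.7  (via ELM)
FIR: 9.7  (via CEN)
LAR: 12  (via BRV)
IVY: 12.1  (via GRN)
ALP: 14.2  (via FIR)
Shortest route: DOK–BRV–CEN–FIR–ALP = $14.2.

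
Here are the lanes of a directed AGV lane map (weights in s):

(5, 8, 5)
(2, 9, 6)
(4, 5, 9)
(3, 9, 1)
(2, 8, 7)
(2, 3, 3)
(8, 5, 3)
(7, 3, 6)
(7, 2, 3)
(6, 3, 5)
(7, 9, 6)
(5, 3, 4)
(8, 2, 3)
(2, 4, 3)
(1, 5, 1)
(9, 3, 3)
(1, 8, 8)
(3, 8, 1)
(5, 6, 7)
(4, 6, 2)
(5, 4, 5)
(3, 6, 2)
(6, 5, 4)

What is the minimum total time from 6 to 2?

9 s

Enumerating some paths:
6 → 5 → 3 → 8 → 2: 4+4+1+3 = 12
6 → 3 → 8 → 2: 5+1+3 = 9
Cheapest is 6 → 3 → 8 → 2 at 9 s.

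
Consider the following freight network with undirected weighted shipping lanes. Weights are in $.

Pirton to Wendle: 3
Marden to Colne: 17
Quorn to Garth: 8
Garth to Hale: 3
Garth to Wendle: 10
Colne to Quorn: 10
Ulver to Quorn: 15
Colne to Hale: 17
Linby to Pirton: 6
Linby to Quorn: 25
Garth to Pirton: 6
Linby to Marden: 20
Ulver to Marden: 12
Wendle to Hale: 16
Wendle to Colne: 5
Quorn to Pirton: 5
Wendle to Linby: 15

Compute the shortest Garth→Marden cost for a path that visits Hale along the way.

Best Garth to Hale: Garth → Hale costing 3
Best Hale to Marden: Hale → Colne → Marden costing 34
Total via Hale: 3 + 34 = $37.

$37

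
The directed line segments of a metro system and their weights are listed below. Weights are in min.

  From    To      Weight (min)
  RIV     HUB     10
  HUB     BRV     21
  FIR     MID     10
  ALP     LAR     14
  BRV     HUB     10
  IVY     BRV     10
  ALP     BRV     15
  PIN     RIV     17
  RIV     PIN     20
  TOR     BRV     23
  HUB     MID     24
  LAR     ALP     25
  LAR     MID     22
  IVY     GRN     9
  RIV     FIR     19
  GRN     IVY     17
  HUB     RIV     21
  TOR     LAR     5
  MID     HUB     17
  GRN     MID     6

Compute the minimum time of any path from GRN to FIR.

Candidate routes:
GRN → IVY → BRV → HUB → RIV → FIR: 17+10+10+21+19 = 77
GRN → MID → HUB → RIV → FIR: 6+17+21+19 = 63
The minimum is 63 min via GRN → MID → HUB → RIV → FIR.

63 min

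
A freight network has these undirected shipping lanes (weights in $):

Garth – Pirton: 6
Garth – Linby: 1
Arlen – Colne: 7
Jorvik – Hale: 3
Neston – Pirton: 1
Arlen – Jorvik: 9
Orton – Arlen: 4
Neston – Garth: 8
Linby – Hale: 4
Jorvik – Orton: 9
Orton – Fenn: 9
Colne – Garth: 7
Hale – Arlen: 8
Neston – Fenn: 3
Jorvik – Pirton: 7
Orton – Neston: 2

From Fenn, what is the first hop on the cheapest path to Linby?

Enumerating some paths:
Fenn–Neston–Garth–Linby: 3+8+1 = 12
Fenn–Neston–Pirton–Garth–Linby: 3+1+6+1 = 11
The minimum is $11 via Fenn–Neston–Pirton–Garth–Linby.
So from Fenn the first move is to Neston.

Neston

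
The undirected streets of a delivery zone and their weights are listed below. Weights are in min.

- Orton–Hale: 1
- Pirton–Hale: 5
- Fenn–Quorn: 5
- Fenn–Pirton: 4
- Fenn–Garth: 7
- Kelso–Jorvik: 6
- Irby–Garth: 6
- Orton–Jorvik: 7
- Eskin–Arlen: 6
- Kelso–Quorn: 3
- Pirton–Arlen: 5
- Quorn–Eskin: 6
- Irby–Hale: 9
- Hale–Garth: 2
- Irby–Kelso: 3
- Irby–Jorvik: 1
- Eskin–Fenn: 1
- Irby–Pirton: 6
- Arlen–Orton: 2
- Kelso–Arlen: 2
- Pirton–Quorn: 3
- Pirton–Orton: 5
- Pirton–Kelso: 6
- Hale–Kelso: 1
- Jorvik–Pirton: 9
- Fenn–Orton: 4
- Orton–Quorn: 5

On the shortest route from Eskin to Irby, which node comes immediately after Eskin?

Compare a few routes:
Eskin–Fenn–Orton–Hale–Kelso–Irby: 1+4+1+1+3 = 10
Eskin–Fenn–Pirton–Irby: 1+4+6 = 11
The minimum is 10 min via Eskin–Fenn–Orton–Hale–Kelso–Irby.
So from Eskin the first move is to Fenn.

Fenn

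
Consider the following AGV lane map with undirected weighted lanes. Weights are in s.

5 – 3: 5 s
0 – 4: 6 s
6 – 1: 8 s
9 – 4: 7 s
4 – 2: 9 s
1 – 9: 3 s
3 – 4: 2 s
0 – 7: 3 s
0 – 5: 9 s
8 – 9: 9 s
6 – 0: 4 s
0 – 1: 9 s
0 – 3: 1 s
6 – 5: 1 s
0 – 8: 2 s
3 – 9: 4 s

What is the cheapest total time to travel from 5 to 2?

16 s

Settle nodes by increasing distance from 5:
5: 0
6: 1  (via 5)
0: 5  (via 6)
3: 5  (via 5)
4: 7  (via 3)
8: 7  (via 0)
7: 8  (via 0)
1: 9  (via 6)
9: 9  (via 3)
2: 16  (via 4)
Shortest route: 5–3–4–2 = 16 s.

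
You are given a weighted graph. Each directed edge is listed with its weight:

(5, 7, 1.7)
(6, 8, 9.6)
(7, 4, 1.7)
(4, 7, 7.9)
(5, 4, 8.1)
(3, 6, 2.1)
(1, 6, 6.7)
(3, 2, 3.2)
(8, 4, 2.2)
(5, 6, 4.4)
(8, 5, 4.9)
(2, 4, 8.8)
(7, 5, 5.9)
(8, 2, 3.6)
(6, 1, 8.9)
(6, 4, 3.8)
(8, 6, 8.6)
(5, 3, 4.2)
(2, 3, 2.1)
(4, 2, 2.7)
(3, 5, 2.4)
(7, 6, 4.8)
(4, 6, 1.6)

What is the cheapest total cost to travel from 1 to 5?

Compare a few routes:
1–6–4–2–3–5: 6.7+3.8+2.7+2.1+2.4 = 17.7
1–6–4–7–5: 6.7+3.8+7.9+5.9 = 24.3
1–6–8–5: 6.7+9.6+4.9 = 21.2
1–6–8–2–3–5: 6.7+9.6+3.6+2.1+2.4 = 24.4
The minimum is 17.7 via 1–6–4–2–3–5.

17.7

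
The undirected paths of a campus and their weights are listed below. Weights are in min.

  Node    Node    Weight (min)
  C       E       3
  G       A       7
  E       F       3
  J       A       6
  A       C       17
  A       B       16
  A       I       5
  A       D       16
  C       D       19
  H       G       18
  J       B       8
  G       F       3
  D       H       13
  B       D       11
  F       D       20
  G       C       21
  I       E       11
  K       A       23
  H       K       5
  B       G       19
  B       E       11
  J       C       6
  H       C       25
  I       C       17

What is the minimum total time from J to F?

Running Dijkstra from J:
J: 0
A: 6  (via J)
C: 6  (via J)
B: 8  (via J)
E: 9  (via C)
I: 11  (via A)
F: 12  (via E)
Shortest route: J–C–E–F = 12 min.

12 min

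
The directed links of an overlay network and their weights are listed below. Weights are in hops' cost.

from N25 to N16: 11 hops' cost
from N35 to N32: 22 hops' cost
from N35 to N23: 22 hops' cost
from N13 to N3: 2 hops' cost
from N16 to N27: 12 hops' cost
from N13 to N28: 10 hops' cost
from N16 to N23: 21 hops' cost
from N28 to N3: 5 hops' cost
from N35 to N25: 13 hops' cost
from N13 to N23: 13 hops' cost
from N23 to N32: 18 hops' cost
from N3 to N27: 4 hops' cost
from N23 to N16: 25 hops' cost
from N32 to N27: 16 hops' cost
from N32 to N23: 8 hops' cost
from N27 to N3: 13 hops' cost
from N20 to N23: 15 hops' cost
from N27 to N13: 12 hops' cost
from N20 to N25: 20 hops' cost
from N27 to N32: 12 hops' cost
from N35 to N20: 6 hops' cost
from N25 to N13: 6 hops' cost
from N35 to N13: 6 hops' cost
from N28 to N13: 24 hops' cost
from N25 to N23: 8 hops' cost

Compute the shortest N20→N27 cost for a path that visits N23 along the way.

49 hops' cost

Best N20 to N23: N20–N23 costing 15
Shortest N23→N27: N23–N32–N27 = 34
Total via N23: 15 + 34 = 49 hops' cost.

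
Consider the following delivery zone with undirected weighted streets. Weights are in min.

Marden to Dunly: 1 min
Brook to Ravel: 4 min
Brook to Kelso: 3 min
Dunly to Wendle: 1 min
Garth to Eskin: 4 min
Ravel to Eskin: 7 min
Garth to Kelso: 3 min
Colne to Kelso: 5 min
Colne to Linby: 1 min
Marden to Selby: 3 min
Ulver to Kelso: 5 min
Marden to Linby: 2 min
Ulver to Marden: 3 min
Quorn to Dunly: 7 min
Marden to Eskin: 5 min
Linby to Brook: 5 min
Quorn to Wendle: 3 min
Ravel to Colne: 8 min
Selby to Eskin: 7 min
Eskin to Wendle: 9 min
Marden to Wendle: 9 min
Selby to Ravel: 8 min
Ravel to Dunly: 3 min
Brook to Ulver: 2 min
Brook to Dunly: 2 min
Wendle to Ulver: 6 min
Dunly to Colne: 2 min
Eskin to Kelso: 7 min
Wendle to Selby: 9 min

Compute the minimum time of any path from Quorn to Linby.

7 min

Compare a few routes:
Quorn - Wendle - Dunly - Marden - Linby: 3+1+1+2 = 7
Quorn - Dunly - Marden - Linby: 7+1+2 = 10
Cheapest is Quorn - Wendle - Dunly - Marden - Linby at 7 min.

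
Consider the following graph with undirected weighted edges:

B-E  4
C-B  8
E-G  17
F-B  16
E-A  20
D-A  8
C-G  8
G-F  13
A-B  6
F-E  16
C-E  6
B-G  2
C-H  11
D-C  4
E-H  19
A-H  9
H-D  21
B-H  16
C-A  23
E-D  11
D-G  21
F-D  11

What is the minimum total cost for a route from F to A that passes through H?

Shortest F→H: F–D–C–H = 26
Best H to A: H–A costing 9
Total via H: 26 + 9 = 35.

35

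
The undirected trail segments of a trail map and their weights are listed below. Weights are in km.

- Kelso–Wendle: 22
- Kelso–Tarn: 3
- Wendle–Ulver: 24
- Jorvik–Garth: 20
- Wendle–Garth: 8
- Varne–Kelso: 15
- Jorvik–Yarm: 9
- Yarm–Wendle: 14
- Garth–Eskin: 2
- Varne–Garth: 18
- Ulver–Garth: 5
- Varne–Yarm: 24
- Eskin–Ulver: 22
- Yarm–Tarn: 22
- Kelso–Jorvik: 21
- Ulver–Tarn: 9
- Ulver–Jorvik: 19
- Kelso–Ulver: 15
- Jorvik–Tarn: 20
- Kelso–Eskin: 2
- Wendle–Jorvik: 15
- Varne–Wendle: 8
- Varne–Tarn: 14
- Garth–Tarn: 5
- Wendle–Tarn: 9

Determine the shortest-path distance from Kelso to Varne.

15 km

Candidate routes:
Kelso - Tarn - Wendle - Varne: 3+9+8 = 20
Kelso - Tarn - Varne: 3+14 = 17
Kelso - Varne: 15 = 15
The minimum is 15 km via Kelso - Varne.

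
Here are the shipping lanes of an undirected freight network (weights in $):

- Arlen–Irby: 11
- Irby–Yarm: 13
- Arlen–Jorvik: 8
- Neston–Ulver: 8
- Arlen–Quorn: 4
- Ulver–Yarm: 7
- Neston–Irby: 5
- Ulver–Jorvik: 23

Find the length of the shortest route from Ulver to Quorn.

$28

Enumerating some paths:
Ulver → Neston → Irby → Arlen → Quorn: 8+5+11+4 = 28
Ulver → Jorvik → Arlen → Quorn: 23+8+4 = 35
The minimum is $28 via Ulver → Neston → Irby → Arlen → Quorn.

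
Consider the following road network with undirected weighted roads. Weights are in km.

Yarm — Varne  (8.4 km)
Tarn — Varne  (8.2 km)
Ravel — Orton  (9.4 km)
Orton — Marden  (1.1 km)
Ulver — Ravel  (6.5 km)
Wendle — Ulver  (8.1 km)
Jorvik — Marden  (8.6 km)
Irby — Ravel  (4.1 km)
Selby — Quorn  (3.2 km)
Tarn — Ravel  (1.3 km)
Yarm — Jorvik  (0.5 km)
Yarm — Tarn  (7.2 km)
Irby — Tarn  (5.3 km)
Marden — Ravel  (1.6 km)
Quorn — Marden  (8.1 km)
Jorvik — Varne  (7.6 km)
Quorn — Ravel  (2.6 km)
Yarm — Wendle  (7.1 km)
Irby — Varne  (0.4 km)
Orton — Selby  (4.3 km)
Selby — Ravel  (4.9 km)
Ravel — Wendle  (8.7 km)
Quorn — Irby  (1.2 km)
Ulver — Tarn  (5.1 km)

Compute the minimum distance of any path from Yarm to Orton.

Settle nodes by increasing distance from Yarm:
Yarm: 0
Jorvik: 0.5  (via Yarm)
Wendle: 7.1  (via Yarm)
Tarn: 7.2  (via Yarm)
Varne: 8.1  (via Jorvik)
Ravel: 8.5  (via Tarn)
Irby: 8.5  (via Varne)
Marden: 9.1  (via Jorvik)
Quorn: 9.7  (via Irby)
Orton: 10.2  (via Marden)
Shortest route: Yarm–Jorvik–Marden–Orton = 10.2 km.

10.2 km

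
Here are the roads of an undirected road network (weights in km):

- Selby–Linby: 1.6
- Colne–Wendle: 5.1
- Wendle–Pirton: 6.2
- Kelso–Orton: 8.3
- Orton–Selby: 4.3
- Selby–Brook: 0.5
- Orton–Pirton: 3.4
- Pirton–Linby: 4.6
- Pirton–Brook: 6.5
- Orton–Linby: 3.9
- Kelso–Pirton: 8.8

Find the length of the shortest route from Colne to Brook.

17.8 km

Settle nodes by increasing distance from Colne:
Colne: 0
Wendle: 5.1  (via Colne)
Pirton: 11.3  (via Wendle)
Orton: 14.7  (via Pirton)
Linby: 15.9  (via Pirton)
Selby: 17.5  (via Linby)
Brook: 17.8  (via Pirton)
Shortest route: Colne–Wendle–Pirton–Brook = 17.8 km.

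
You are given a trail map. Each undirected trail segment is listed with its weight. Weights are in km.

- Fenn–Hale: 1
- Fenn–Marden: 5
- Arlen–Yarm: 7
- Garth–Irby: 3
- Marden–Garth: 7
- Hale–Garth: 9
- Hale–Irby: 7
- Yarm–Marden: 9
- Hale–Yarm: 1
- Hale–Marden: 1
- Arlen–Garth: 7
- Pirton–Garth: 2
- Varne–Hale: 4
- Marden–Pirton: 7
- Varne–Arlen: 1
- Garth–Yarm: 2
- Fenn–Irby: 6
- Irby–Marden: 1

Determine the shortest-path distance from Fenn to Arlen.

Enumerating some paths:
Fenn → Marden → Hale → Varne → Arlen: 5+1+4+1 = 11
Fenn → Hale → Varne → Arlen: 1+4+1 = 6
Fenn → Hale → Yarm → Garth → Arlen: 1+1+2+7 = 11
Fenn → Hale → Yarm → Arlen: 1+1+7 = 9
The minimum is 6 km via Fenn → Hale → Varne → Arlen.

6 km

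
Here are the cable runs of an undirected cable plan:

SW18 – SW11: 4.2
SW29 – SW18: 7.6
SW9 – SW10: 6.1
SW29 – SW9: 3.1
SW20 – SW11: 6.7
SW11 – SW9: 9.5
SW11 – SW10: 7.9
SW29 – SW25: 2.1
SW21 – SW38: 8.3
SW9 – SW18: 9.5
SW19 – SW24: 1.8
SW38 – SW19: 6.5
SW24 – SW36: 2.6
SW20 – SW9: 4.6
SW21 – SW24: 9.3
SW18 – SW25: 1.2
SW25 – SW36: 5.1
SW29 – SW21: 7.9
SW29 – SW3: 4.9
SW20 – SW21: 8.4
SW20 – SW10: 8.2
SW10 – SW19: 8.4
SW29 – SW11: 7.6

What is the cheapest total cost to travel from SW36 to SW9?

Enumerating some paths:
SW36–SW25–SW18–SW29–SW9: 5.1+1.2+7.6+3.1 = 17
SW36–SW25–SW29–SW9: 5.1+2.1+3.1 = 10.3
SW36–SW24–SW19–SW10–SW9: 2.6+1.8+8.4+6.1 = 18.9
SW36–SW25–SW18–SW9: 5.1+1.2+9.5 = 15.8
The minimum is 10.3 via SW36–SW25–SW29–SW9.

10.3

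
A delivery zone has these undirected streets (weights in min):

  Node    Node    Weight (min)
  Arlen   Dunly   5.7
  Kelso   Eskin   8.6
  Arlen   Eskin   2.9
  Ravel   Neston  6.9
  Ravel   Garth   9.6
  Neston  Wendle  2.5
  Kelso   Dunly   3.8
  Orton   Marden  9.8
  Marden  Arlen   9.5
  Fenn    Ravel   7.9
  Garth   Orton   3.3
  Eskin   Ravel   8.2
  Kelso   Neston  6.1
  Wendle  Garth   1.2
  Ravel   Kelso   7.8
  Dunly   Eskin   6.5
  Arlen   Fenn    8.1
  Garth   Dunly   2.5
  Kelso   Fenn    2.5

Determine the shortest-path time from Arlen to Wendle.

Candidate routes:
Arlen → Eskin → Dunly → Garth → Wendle: 2.9+6.5+2.5+1.2 = 13.1
Arlen → Dunly → Garth → Wendle: 5.7+2.5+1.2 = 9.4
The minimum is 9.4 min via Arlen → Dunly → Garth → Wendle.

9.4 min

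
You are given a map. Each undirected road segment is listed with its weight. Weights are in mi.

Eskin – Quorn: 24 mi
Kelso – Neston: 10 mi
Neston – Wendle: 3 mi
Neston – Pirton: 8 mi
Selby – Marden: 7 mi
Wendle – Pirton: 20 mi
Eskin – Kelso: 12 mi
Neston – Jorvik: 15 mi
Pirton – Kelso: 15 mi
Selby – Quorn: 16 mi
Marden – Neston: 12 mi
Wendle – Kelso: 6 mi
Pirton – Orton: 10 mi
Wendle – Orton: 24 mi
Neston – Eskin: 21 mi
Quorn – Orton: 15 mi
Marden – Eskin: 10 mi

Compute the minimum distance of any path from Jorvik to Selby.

Running Dijkstra from Jorvik:
Jorvik: 0
Neston: 15  (via Jorvik)
Wendle: 18  (via Neston)
Pirton: 23  (via Neston)
Kelso: 24  (via Wendle)
Marden: 27  (via Neston)
Orton: 33  (via Pirton)
Selby: 34  (via Marden)
Shortest route: Jorvik–Neston–Marden–Selby = 34 mi.

34 mi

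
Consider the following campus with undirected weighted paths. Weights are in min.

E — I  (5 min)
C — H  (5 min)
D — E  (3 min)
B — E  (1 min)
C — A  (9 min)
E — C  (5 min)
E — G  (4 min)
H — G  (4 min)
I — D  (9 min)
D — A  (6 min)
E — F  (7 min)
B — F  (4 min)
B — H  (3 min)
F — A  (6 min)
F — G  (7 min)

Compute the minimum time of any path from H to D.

7 min

Compare a few routes:
H - C - E - D: 5+5+3 = 13
H - G - E - D: 4+4+3 = 11
H - B - E - D: 3+1+3 = 7
Cheapest is H - B - E - D at 7 min.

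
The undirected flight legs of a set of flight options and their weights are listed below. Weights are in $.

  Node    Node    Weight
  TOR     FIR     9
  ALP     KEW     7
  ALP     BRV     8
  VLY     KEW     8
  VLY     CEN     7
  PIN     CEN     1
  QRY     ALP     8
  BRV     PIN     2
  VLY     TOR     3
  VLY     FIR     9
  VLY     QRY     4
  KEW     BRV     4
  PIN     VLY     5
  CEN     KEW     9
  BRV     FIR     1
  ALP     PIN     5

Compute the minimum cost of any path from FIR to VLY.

Running Dijkstra from FIR:
FIR: 0
BRV: 1  (via FIR)
PIN: 3  (via BRV)
CEN: 4  (via PIN)
KEW: 5  (via BRV)
VLY: 8  (via PIN)
Shortest route: FIR → BRV → PIN → VLY = $8.

$8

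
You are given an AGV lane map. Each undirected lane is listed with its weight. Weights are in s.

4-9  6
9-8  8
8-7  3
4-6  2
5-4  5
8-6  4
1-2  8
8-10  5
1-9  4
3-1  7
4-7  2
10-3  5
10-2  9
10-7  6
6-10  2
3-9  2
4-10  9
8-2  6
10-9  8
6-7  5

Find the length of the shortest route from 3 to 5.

Compare a few routes:
3–10–6–4–5: 5+2+2+5 = 14
3–9–4–5: 2+6+5 = 13
Cheapest is 3–9–4–5 at 13 s.

13 s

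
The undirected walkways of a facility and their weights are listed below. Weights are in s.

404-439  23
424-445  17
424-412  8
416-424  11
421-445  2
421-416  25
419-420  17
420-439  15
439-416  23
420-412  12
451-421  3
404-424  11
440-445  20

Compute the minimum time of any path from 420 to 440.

Shortest distances from 420:
420: 0
412: 12  (via 420)
439: 15  (via 420)
419: 17  (via 420)
424: 20  (via 412)
404: 31  (via 424)
416: 31  (via 424)
445: 37  (via 424)
421: 39  (via 445)
451: 42  (via 421)
440: 57  (via 445)
Shortest route: 420–412–424–445–440 = 57 s.

57 s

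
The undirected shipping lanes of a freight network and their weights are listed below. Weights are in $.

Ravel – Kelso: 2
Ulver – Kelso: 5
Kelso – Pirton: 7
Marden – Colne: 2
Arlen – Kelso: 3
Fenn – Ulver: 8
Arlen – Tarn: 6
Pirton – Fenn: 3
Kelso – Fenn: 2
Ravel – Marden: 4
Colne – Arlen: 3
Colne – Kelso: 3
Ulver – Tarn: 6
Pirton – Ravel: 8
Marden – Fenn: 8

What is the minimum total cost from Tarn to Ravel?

Enumerating some paths:
Tarn - Arlen - Colne - Kelso - Ravel: 6+3+3+2 = 14
Tarn - Ulver - Kelso - Ravel: 6+5+2 = 13
Tarn - Arlen - Kelso - Ravel: 6+3+2 = 11
Cheapest is Tarn - Arlen - Kelso - Ravel at $11.

$11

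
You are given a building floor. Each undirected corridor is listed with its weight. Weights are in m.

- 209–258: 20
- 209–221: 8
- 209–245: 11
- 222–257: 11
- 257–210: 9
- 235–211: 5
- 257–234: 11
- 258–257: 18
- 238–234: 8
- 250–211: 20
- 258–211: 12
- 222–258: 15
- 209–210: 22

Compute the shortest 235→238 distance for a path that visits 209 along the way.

Best 235 to 209: 235–211–258–209 costing 37
Best 209 to 238: 209–210–257–234–238 costing 50
Total via 209: 37 + 50 = 87 m.

87 m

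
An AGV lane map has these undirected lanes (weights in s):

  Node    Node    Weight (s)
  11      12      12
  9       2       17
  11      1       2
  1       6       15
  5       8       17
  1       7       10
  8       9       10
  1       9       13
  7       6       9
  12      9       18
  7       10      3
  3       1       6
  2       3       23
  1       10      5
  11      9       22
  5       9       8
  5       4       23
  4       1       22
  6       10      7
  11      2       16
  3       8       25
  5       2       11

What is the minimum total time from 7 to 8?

31 s

Enumerating some paths:
7 → 10 → 1 → 9 → 8: 3+5+13+10 = 31
7 → 1 → 9 → 8: 10+13+10 = 33
Cheapest is 7 → 10 → 1 → 9 → 8 at 31 s.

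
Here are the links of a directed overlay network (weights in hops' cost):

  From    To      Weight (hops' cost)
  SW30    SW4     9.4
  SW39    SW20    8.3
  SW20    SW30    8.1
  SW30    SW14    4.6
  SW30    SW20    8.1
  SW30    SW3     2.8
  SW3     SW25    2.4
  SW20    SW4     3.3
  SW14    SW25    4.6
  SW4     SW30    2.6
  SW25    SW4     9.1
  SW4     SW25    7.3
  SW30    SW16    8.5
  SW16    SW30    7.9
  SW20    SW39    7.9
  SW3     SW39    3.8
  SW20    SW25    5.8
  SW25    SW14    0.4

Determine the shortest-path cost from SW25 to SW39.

18.3 hops' cost

Running Dijkstra from SW25:
SW25: 0
SW14: 0.4  (via SW25)
SW4: 9.1  (via SW25)
SW30: 11.7  (via SW4)
SW3: 14.5  (via SW30)
SW39: 18.3  (via SW3)
Shortest route: SW25–SW4–SW30–SW3–SW39 = 18.3 hops' cost.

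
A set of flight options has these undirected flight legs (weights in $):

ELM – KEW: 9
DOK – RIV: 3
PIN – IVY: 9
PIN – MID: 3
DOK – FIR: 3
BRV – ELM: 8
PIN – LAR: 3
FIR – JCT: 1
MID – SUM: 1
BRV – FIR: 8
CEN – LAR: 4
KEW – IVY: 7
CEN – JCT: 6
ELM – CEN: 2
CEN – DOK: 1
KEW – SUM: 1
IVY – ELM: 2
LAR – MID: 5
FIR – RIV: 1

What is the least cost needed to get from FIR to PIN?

$11

Candidate routes:
FIR–RIV–DOK–CEN–LAR–PIN: 1+3+1+4+3 = 12
FIR–DOK–CEN–LAR–PIN: 3+1+4+3 = 11
The minimum is $11 via FIR–DOK–CEN–LAR–PIN.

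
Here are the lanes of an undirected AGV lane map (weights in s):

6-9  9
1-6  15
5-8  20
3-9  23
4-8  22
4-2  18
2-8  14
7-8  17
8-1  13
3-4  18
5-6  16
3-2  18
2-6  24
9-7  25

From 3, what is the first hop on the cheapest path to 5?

9

Compare a few routes:
3 - 9 - 6 - 5: 23+9+16 = 48
3 - 2 - 8 - 5: 18+14+20 = 52
Cheapest is 3 - 9 - 6 - 5 at 48 s.
So from 3 the first move is to 9.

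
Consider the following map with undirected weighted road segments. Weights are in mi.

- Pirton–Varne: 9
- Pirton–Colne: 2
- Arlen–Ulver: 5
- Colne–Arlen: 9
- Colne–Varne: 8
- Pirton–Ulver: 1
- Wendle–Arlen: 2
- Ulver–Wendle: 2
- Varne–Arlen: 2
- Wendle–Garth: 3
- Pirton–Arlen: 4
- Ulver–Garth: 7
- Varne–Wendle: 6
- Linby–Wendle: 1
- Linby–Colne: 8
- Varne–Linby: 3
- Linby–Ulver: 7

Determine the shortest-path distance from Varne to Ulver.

Candidate routes:
Varne–Arlen–Ulver: 2+5 = 7
Varne–Arlen–Wendle–Ulver: 2+2+2 = 6
Varne–Arlen–Pirton–Ulver: 2+4+1 = 7
Varne–Wendle–Ulver: 6+2 = 8
The minimum is 6 mi via Varne–Arlen–Wendle–Ulver.

6 mi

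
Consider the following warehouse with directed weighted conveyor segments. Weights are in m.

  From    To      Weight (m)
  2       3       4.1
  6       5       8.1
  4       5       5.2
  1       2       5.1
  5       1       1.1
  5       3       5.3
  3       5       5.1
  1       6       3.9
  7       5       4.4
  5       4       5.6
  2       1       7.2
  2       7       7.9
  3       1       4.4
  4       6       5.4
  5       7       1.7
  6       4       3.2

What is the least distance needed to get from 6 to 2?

Candidate routes:
6 - 5 - 1 - 2: 8.1+1.1+5.1 = 14.3
6 - 4 - 5 - 1 - 2: 3.2+5.2+1.1+5.1 = 14.6
Cheapest is 6 - 5 - 1 - 2 at 14.3 m.

14.3 m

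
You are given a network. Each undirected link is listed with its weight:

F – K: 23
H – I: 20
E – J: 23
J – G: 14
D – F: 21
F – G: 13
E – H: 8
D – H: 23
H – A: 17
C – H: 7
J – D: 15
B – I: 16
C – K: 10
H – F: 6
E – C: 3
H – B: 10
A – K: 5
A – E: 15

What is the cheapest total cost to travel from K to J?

Running Dijkstra from K:
K: 0
A: 5  (via K)
C: 10  (via K)
E: 13  (via C)
H: 17  (via C)
F: 23  (via K)
B: 27  (via H)
G: 36  (via F)
J: 36  (via E)
Shortest route: K–C–E–J = 36.

36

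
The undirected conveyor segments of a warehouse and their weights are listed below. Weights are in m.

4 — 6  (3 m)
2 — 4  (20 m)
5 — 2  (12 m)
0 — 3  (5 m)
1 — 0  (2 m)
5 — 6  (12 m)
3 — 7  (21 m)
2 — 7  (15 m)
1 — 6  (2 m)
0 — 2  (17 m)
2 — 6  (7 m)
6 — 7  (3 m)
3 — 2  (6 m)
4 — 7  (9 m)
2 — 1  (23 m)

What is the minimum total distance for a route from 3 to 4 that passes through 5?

33 m

Shortest 3→5: 3–2–5 = 18
Best 5 to 4: 5–6–4 costing 15
Total via 5: 18 + 15 = 33 m.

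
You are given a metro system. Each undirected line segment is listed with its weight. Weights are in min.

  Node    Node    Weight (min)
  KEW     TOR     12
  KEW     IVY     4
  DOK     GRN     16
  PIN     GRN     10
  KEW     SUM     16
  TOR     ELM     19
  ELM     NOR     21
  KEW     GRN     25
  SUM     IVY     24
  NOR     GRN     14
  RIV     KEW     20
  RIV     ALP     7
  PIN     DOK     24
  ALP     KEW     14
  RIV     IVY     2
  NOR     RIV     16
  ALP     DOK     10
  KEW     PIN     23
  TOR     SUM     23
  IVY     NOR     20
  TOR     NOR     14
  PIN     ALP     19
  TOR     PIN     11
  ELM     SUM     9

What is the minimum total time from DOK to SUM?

Running Dijkstra from DOK:
DOK: 0
ALP: 10  (via DOK)
GRN: 16  (via DOK)
RIV: 17  (via ALP)
IVY: 19  (via RIV)
KEW: 23  (via IVY)
PIN: 24  (via DOK)
NOR: 30  (via GRN)
TOR: 35  (via KEW)
SUM: 39  (via KEW)
Shortest route: DOK–ALP–RIV–IVY–KEW–SUM = 39 min.

39 min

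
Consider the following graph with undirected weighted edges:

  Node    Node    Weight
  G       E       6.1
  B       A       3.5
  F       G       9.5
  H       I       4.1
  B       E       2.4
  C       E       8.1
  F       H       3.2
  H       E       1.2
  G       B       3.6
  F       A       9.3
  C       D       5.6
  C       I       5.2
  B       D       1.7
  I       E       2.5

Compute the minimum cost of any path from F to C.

Enumerating some paths:
F → H → E → I → C: 3.2+1.2+2.5+5.2 = 12.1
F → H → E → C: 3.2+1.2+8.1 = 12.5
The minimum is 12.1 via F → H → E → I → C.

12.1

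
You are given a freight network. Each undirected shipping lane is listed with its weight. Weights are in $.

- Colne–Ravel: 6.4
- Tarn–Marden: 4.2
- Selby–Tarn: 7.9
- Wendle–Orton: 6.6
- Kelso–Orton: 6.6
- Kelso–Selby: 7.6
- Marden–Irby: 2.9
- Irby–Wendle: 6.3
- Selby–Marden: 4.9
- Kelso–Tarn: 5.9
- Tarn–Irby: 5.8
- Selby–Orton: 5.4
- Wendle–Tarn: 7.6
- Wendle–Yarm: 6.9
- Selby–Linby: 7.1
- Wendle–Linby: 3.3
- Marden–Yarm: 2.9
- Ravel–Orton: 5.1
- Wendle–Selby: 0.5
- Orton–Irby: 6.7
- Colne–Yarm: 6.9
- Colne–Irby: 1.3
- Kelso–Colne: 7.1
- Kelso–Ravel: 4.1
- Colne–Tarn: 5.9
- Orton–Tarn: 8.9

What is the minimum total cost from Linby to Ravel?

Settle nodes by increasing distance from Linby:
Linby: 0
Wendle: 3.3  (via Linby)
Selby: 3.8  (via Wendle)
Marden: 8.7  (via Selby)
Orton: 9.2  (via Selby)
Irby: 9.6  (via Wendle)
Yarm: 10.2  (via Wendle)
Tarn: 10.9  (via Wendle)
Colne: 10.9  (via Irby)
Kelso: 11.4  (via Selby)
Ravel: 14.3  (via Orton)
Shortest route: Linby–Wendle–Selby–Orton–Ravel = $14.3.

$14.3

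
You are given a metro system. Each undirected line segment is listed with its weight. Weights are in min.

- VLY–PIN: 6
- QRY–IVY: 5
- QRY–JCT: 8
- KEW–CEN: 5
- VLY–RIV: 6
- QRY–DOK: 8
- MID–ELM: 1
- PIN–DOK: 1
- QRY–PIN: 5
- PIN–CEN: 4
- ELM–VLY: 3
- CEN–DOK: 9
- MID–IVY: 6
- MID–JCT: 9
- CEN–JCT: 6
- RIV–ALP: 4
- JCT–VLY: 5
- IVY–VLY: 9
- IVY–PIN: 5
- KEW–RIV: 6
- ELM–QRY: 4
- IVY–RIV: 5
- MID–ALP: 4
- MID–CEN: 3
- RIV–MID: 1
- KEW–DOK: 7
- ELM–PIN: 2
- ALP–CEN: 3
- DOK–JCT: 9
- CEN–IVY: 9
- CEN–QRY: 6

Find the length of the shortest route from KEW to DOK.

7 min

Compare a few routes:
KEW - CEN - MID - ELM - PIN - DOK: 5+3+1+2+1 = 12
KEW - DOK: 7 = 7
KEW - RIV - MID - ELM - PIN - DOK: 6+1+1+2+1 = 11
KEW - CEN - PIN - DOK: 5+4+1 = 10
Cheapest is KEW - DOK at 7 min.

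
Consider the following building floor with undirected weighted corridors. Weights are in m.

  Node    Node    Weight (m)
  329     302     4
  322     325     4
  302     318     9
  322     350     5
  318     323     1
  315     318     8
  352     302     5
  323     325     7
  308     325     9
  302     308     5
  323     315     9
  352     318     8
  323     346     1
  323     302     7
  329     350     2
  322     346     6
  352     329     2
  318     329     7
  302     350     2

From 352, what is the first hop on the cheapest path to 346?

318

Enumerating some paths:
352 → 318 → 323 → 346: 8+1+1 = 10
352 → 302 → 323 → 346: 5+7+1 = 13
352 → 329 → 318 → 323 → 346: 2+7+1+1 = 11
The minimum is 10 m via 352 → 318 → 323 → 346.
So from 352 the first move is to 318.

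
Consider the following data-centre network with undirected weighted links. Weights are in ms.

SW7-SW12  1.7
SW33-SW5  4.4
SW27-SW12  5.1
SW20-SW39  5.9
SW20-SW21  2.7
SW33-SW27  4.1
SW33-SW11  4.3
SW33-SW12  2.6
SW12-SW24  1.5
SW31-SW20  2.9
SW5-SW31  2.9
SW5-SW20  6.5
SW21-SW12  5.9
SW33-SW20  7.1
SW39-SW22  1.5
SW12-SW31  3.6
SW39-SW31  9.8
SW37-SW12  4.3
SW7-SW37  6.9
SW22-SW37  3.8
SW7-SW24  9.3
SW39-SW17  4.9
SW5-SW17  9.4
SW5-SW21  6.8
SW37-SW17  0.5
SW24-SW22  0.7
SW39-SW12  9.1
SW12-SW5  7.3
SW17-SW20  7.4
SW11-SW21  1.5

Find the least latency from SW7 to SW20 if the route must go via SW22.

Shortest SW7→SW22: SW7 → SW12 → SW24 → SW22 = 3.9
Shortest SW22→SW20: SW22 → SW39 → SW20 = 7.4
Total via SW22: 3.9 + 7.4 = 11.3 ms.

11.3 ms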